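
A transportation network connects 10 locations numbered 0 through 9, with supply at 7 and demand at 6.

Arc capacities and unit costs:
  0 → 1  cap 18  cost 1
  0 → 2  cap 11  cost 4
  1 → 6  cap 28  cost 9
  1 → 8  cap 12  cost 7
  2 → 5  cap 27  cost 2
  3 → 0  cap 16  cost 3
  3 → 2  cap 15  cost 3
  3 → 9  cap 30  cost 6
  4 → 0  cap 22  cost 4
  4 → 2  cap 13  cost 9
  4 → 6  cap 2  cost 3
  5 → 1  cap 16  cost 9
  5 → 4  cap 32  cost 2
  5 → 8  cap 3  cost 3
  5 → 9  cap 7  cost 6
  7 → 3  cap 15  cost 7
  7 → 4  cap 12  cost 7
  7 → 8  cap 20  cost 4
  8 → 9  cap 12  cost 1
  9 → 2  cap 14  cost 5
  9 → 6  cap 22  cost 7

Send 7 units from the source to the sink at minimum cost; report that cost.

Minimum cost for 7 units: 80

shortest-cost path #1: 7→4→6 push 2 @ unit cost 10 (adds 20)
shortest-cost path #2: 7→8→9→6 push 5 @ unit cost 12 (adds 60)
total cost = 80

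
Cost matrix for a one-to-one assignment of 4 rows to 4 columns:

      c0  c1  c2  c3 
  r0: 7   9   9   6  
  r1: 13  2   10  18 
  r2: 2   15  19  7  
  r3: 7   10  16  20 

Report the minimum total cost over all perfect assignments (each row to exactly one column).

Minimum assignment cost: 25

optimal assignment: row0→col2 (cost 9), row1→col1 (cost 2), row2→col3 (cost 7), row3→col0 (cost 7)
total = 9 + 2 + 7 + 7 = 25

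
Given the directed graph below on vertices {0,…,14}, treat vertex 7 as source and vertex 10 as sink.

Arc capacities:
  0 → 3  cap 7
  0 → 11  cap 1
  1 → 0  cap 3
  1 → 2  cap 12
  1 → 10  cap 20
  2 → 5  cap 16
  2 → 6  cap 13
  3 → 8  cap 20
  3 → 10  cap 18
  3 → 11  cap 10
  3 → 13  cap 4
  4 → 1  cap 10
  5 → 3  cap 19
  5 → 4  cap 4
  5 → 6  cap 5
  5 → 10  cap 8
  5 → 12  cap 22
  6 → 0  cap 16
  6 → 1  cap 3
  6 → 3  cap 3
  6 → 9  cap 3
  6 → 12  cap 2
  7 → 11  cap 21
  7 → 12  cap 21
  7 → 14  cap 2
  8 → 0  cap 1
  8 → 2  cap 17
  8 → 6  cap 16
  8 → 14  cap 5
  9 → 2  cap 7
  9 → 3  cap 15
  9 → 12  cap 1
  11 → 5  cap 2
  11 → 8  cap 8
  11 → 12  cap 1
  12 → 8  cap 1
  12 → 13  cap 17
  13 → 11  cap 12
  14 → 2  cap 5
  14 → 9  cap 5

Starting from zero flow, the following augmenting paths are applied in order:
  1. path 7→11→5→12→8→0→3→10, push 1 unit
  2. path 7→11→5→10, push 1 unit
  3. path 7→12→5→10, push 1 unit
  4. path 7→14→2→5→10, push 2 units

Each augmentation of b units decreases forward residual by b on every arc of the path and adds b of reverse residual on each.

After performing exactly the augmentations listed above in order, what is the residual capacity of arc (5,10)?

Residual capacity of (5,10): 4

after path 1 (7→11→5→12→8→0→3→10, push 1): res(5,10)=8
after path 2 (7→11→5→10, push 1): res(5,10)=7
after path 3 (7→12→5→10, push 1): res(5,10)=6
after path 4 (7→14→2→5→10, push 2): res(5,10)=4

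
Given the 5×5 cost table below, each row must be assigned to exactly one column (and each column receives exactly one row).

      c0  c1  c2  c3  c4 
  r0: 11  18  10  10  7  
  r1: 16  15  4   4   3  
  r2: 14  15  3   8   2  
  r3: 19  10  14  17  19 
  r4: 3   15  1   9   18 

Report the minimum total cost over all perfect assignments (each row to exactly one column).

optimal assignment: row0→col4 (cost 7), row1→col3 (cost 4), row2→col2 (cost 3), row3→col1 (cost 10), row4→col0 (cost 3)
total = 7 + 4 + 3 + 10 + 3 = 27

Minimum assignment cost: 27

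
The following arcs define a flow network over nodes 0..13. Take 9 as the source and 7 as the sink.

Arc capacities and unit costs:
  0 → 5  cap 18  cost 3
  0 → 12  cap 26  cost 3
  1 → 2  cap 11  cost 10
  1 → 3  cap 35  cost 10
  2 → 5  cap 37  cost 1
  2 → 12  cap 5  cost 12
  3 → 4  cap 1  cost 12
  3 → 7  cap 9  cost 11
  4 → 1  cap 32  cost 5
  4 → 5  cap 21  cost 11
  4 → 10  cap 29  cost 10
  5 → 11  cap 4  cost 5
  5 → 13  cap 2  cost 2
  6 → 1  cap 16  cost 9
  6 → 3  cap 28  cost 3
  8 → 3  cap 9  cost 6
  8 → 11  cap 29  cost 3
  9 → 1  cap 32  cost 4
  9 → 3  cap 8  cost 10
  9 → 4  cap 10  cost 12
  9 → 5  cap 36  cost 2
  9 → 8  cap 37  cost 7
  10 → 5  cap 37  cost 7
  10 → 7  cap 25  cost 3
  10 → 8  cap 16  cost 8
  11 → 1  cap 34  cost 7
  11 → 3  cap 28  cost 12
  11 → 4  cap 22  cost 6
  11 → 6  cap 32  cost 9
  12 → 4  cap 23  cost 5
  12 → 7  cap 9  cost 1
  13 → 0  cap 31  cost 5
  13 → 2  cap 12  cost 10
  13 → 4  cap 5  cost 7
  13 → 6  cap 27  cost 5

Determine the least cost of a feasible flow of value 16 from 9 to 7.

shortest-cost path #1: 9→5→13→0→12→7 push 2 @ unit cost 13 (adds 26)
shortest-cost path #2: 9→3→7 push 8 @ unit cost 21 (adds 168)
shortest-cost path #3: 9→8→3→7 push 1 @ unit cost 24 (adds 24)
shortest-cost path #4: 9→4→10→7 push 5 @ unit cost 25 (adds 125)
total cost = 343

Minimum cost for 16 units: 343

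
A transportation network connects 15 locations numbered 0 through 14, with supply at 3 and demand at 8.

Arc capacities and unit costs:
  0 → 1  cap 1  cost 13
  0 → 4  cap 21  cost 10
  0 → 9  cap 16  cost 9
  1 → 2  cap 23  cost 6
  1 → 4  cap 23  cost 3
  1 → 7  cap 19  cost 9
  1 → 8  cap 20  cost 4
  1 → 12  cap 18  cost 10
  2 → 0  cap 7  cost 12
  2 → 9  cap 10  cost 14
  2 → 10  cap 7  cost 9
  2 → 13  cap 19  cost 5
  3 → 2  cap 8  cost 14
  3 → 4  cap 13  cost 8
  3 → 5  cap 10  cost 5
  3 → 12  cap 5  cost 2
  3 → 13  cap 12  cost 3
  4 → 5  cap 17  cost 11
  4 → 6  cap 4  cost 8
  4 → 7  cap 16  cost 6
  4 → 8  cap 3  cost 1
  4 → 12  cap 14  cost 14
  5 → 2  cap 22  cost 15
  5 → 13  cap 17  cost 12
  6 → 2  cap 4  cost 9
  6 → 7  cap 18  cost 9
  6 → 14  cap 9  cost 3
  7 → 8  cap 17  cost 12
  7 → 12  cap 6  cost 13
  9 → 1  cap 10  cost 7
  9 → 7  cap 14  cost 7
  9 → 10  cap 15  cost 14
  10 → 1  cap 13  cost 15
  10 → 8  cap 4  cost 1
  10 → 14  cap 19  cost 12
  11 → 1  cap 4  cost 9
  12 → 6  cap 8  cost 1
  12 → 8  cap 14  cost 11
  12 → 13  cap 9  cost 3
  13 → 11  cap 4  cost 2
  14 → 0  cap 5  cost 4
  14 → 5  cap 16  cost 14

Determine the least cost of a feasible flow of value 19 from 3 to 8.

shortest-cost path #1: 3→4→8 push 3 @ unit cost 9 (adds 27)
shortest-cost path #2: 3→12→8 push 5 @ unit cost 13 (adds 65)
shortest-cost path #3: 3→13→11→1→8 push 4 @ unit cost 18 (adds 72)
shortest-cost path #4: 3→2→10→8 push 4 @ unit cost 24 (adds 96)
shortest-cost path #5: 3→4→7→8 push 3 @ unit cost 26 (adds 78)
total cost = 338

Minimum cost for 19 units: 338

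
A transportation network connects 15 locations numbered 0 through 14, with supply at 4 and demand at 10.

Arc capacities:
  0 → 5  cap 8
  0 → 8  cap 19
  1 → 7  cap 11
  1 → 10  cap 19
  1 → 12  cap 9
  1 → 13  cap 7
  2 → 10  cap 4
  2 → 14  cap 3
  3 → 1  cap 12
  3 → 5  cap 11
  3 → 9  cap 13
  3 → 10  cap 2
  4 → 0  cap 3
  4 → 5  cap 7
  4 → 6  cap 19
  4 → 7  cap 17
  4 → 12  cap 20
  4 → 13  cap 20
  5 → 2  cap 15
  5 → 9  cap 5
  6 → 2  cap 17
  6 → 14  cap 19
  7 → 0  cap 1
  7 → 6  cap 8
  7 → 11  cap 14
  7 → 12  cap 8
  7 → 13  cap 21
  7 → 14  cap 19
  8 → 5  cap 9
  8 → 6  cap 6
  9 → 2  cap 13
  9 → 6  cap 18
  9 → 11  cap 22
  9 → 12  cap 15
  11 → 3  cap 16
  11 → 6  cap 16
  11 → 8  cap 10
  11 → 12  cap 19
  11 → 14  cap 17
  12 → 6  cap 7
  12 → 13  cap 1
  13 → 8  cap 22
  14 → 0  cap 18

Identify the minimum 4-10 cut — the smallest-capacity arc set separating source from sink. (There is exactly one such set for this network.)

Min-cut arcs: {(2,10), (3,1), (3,10)} (total capacity 18)

augment #1: 4→5→2→10 push 4
augment #2: 4→7→11→3→10 push 2
augment #3: 4→7→11→3→1→10 push 12
max flow = 18; residual-reachable set from 4 gives S-side
cut edges (S→T): {(2,10), (3,1), (3,10)} total cap 18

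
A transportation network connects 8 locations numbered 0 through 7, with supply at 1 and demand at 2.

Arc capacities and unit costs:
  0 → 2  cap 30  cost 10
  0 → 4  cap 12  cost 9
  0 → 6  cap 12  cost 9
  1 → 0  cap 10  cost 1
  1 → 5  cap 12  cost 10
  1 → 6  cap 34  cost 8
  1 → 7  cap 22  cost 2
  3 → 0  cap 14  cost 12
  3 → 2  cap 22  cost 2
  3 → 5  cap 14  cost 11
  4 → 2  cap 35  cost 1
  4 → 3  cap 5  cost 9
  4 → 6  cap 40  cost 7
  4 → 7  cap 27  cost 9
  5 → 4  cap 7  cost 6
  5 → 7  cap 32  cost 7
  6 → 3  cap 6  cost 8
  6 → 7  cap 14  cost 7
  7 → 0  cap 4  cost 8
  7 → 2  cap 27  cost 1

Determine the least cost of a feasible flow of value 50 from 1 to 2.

Minimum cost for 50 units: 483

shortest-cost path #1: 1→7→2 push 22 @ unit cost 3 (adds 66)
shortest-cost path #2: 1→0→2 push 10 @ unit cost 11 (adds 110)
shortest-cost path #3: 1→6→7→2 push 5 @ unit cost 16 (adds 80)
shortest-cost path #4: 1→5→4→2 push 7 @ unit cost 17 (adds 119)
shortest-cost path #5: 1→6→3→2 push 6 @ unit cost 18 (adds 108)
total cost = 483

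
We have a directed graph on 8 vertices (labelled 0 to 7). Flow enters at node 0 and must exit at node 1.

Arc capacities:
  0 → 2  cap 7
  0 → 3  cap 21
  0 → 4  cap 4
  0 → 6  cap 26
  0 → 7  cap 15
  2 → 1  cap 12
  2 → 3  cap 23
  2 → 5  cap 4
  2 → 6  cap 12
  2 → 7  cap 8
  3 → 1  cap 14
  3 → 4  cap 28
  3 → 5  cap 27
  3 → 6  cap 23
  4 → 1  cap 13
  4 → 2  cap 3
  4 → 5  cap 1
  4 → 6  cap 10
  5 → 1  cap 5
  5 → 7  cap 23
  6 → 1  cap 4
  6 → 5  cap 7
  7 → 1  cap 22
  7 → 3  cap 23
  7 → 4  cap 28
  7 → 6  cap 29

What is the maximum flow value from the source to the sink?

Maximum flow value: 58

augment #1: 0→2→1 bottleneck 7, total now 7
augment #2: 0→3→1 bottleneck 14, total now 21
augment #3: 0→4→1 bottleneck 4, total now 25
augment #4: 0→6→1 bottleneck 4, total now 29
augment #5: 0→7→1 bottleneck 15, total now 44
augment #6: 0→3→4→1 bottleneck 7, total now 51
augment #7: 0→6→5→1 bottleneck 5, total now 56
augment #8: 0→6→5→7→1 bottleneck 2, total now 58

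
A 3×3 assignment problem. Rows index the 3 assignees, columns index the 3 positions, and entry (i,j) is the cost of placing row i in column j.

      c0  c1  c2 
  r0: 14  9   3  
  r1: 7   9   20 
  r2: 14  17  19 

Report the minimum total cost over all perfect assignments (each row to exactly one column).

Minimum assignment cost: 26

optimal assignment: row0→col2 (cost 3), row1→col1 (cost 9), row2→col0 (cost 14)
total = 3 + 9 + 14 = 26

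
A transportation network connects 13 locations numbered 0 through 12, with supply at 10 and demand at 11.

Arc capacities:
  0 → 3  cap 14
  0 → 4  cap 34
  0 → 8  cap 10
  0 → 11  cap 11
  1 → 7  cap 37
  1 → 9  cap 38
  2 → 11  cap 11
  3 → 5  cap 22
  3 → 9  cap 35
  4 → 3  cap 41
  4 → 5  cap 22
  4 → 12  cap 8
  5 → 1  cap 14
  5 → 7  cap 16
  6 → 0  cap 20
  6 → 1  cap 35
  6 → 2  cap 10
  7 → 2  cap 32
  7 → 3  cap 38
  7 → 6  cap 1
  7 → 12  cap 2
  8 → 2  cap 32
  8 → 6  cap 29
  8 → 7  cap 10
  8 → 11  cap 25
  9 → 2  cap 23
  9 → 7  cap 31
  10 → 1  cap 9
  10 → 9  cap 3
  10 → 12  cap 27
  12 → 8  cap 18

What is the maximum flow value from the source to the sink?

augment #1: 10→9→2→11 bottleneck 3, total now 3
augment #2: 10→12→8→11 bottleneck 18, total now 21
augment #3: 10→1→7→2→11 bottleneck 8, total now 29
augment #4: 10→1→7→6→0→11 bottleneck 1, total now 30

Maximum flow value: 30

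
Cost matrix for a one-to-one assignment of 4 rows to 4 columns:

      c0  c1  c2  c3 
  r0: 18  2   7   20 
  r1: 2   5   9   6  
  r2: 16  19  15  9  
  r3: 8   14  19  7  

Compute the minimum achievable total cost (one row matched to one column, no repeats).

Minimum assignment cost: 26

optimal assignment: row0→col1 (cost 2), row1→col0 (cost 2), row2→col2 (cost 15), row3→col3 (cost 7)
total = 2 + 2 + 15 + 7 = 26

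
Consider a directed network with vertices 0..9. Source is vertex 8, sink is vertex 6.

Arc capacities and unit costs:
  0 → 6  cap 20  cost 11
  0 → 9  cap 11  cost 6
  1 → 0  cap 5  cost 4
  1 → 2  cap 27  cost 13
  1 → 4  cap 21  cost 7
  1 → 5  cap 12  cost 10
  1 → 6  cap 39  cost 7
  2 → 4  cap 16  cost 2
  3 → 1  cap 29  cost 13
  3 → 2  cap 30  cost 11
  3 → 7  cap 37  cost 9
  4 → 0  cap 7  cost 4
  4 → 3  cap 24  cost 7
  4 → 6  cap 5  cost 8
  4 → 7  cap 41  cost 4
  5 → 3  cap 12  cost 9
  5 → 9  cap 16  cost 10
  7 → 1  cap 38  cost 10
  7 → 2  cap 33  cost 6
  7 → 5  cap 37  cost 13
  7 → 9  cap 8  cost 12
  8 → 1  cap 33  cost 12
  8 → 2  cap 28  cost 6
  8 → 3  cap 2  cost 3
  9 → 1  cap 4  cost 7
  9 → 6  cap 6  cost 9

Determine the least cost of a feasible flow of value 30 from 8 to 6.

shortest-cost path #1: 8→2→4→6 push 5 @ unit cost 16 (adds 80)
shortest-cost path #2: 8→1→6 push 25 @ unit cost 19 (adds 475)
total cost = 555

Minimum cost for 30 units: 555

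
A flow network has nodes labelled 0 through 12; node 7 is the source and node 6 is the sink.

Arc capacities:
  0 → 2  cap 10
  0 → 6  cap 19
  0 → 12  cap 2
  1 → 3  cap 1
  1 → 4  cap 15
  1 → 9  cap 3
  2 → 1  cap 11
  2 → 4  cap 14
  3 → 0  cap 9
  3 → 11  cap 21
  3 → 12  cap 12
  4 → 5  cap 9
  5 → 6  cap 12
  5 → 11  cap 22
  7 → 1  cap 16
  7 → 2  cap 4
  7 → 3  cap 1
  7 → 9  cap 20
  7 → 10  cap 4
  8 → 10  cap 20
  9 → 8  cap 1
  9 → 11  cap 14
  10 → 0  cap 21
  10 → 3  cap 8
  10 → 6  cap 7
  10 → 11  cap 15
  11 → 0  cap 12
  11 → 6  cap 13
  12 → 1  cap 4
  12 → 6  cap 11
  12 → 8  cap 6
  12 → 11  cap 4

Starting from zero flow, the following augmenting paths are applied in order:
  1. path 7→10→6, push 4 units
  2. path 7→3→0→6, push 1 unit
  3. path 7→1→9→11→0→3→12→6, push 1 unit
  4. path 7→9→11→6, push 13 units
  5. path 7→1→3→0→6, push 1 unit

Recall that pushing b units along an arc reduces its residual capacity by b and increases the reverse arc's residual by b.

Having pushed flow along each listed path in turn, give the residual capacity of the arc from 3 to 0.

Residual capacity of (3,0): 8

after path 1 (7→10→6, push 4): res(3,0)=9
after path 2 (7→3→0→6, push 1): res(3,0)=8
after path 3 (7→1→9→11→0→3→12→6, push 1): res(3,0)=9
after path 4 (7→9→11→6, push 13): res(3,0)=9
after path 5 (7→1→3→0→6, push 1): res(3,0)=8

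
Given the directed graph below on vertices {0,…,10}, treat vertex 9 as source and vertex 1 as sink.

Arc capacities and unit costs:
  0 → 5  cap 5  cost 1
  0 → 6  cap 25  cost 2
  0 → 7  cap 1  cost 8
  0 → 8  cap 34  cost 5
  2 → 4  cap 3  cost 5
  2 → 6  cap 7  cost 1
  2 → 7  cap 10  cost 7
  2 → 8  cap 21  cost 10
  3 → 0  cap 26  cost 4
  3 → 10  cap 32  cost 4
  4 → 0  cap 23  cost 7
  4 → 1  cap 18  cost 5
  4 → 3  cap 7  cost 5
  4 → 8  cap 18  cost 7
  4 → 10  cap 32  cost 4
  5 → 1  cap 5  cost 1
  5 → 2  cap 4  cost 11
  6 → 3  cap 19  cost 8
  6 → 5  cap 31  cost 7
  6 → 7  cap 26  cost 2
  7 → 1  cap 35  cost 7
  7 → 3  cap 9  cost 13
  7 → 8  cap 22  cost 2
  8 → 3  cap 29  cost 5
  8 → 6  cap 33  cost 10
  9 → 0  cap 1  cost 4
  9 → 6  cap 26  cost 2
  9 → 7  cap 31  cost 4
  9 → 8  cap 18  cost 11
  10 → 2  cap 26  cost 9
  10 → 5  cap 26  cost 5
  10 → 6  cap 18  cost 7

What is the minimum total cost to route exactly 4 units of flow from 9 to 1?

shortest-cost path #1: 9→0→5→1 push 1 @ unit cost 6 (adds 6)
shortest-cost path #2: 9→6→5→1 push 3 @ unit cost 10 (adds 30)
total cost = 36

Minimum cost for 4 units: 36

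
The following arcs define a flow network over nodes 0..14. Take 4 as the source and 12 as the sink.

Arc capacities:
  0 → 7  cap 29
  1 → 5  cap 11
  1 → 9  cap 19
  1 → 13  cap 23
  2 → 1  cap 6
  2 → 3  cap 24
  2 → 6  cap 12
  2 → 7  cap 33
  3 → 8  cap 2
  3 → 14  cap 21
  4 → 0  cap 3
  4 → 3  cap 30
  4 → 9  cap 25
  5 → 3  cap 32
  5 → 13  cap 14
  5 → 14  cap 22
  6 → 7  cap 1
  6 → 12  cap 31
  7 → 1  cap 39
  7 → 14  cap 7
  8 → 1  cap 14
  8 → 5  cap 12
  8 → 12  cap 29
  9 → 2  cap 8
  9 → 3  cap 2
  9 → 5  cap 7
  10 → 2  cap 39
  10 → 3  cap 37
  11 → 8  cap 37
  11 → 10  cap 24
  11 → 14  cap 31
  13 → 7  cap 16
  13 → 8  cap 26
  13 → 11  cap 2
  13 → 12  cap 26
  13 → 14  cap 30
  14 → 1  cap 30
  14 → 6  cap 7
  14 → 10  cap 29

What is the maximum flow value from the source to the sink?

augment #1: 4→3→8→12 bottleneck 2, total now 2
augment #2: 4→3→14→6→12 bottleneck 7, total now 9
augment #3: 4→9→2→6→12 bottleneck 8, total now 17
augment #4: 4→9→5→13→12 bottleneck 7, total now 24
augment #5: 4→0→7→1→13→12 bottleneck 3, total now 27
augment #6: 4→3→14→1→13→12 bottleneck 14, total now 41

Maximum flow value: 41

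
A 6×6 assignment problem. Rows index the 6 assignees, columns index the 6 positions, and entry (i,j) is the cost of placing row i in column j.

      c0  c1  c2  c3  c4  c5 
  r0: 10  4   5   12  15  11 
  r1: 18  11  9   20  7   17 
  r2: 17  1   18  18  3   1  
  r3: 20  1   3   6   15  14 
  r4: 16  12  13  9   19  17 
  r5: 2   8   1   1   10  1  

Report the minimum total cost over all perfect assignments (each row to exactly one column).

Minimum assignment cost: 25

optimal assignment: row0→col2 (cost 5), row1→col4 (cost 7), row2→col5 (cost 1), row3→col1 (cost 1), row4→col3 (cost 9), row5→col0 (cost 2)
total = 5 + 7 + 1 + 1 + 9 + 2 = 25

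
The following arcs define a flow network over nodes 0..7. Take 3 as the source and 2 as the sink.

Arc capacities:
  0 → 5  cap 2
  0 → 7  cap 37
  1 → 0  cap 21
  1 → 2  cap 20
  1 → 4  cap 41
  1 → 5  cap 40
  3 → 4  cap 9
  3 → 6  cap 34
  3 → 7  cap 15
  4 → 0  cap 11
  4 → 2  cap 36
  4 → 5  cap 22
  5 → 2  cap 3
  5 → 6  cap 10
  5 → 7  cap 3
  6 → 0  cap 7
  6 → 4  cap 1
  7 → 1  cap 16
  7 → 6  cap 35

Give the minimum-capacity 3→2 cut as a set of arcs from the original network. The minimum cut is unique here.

Min-cut arcs: {(0,5), (3,4), (6,4), (7,1)} (total capacity 28)

augment #1: 3→4→2 push 9
augment #2: 3→6→4→2 push 1
augment #3: 3→7→1→2 push 15
augment #4: 3→6→0→5→2 push 2
augment #5: 3→6→0→7→1→2 push 1
max flow = 28; residual-reachable set from 3 gives S-side
cut edges (S→T): {(0,5), (3,4), (6,4), (7,1)} total cap 28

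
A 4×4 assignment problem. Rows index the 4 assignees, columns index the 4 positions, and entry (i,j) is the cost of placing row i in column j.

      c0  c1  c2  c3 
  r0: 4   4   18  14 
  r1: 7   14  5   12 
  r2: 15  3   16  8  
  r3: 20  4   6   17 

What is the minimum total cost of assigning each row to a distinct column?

optimal assignment: row0→col0 (cost 4), row1→col2 (cost 5), row2→col3 (cost 8), row3→col1 (cost 4)
total = 4 + 5 + 8 + 4 = 21

Minimum assignment cost: 21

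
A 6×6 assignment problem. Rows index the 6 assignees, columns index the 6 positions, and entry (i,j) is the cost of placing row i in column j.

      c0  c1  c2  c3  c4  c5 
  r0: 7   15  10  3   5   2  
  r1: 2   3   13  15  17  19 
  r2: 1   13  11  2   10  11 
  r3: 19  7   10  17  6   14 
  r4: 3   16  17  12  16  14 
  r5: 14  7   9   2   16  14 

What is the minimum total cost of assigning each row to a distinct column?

optimal assignment: row0→col5 (cost 2), row1→col1 (cost 3), row2→col3 (cost 2), row3→col4 (cost 6), row4→col0 (cost 3), row5→col2 (cost 9)
total = 2 + 3 + 2 + 6 + 3 + 9 = 25

Minimum assignment cost: 25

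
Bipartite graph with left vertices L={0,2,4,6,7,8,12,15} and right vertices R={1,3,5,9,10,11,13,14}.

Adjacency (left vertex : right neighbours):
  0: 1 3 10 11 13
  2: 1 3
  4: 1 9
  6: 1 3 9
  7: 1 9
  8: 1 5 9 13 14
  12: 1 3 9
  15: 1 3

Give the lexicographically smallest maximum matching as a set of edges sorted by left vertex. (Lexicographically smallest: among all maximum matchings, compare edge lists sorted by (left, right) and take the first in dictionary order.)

|M| = 5 (so the lex-smallest maximum matching has 5 edges)
process left vertices in ascending order; for each, take the smallest-labelled available neighbour that still permits 5 edges overall, or leave it unmatched if none does
lex-smallest matching: {0-10, 2-1, 4-9, 6-3, 8-5}

Lex-smallest maximum matching: {(0,10), (2,1), (4,9), (6,3), (8,5)}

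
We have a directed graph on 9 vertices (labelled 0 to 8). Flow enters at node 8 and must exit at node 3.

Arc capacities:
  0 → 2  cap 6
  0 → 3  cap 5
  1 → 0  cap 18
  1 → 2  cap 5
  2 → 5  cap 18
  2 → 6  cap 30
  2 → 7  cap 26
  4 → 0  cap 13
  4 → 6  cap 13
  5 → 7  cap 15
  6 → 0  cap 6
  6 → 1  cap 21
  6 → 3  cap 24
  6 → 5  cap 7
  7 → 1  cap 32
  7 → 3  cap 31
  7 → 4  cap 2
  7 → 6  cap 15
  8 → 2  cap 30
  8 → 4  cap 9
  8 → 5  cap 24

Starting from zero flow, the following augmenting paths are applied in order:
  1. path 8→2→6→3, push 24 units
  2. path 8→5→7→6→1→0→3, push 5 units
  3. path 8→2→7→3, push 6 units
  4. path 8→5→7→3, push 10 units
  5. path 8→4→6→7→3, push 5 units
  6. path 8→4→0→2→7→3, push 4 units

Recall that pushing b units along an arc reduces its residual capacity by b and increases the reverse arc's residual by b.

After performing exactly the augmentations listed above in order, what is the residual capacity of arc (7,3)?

Residual capacity of (7,3): 6

after path 1 (8→2→6→3, push 24): res(7,3)=31
after path 2 (8→5→7→6→1→0→3, push 5): res(7,3)=31
after path 3 (8→2→7→3, push 6): res(7,3)=25
after path 4 (8→5→7→3, push 10): res(7,3)=15
after path 5 (8→4→6→7→3, push 5): res(7,3)=10
after path 6 (8→4→0→2→7→3, push 4): res(7,3)=6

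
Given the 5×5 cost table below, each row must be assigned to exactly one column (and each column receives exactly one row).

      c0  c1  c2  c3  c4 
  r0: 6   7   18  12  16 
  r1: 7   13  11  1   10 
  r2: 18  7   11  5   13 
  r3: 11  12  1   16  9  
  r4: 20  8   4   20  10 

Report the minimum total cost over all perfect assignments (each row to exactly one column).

Minimum assignment cost: 25

optimal assignment: row0→col0 (cost 6), row1→col3 (cost 1), row2→col1 (cost 7), row3→col2 (cost 1), row4→col4 (cost 10)
total = 6 + 1 + 7 + 1 + 10 = 25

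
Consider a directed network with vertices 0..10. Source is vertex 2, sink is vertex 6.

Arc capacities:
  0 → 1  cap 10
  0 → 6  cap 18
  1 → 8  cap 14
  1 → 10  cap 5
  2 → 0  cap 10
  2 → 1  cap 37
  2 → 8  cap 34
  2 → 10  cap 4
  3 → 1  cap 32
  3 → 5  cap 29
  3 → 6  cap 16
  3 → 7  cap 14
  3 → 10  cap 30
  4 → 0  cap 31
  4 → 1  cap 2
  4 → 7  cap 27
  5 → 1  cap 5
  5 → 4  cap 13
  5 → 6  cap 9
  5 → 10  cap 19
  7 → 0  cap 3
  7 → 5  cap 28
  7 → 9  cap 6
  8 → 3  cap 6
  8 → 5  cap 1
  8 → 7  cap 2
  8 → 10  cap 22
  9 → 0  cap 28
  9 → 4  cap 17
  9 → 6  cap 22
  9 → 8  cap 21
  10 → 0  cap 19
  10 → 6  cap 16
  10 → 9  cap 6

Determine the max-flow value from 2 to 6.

augment #1: 2→0→6 bottleneck 10, total now 10
augment #2: 2→10→6 bottleneck 4, total now 14
augment #3: 2→1→10→6 bottleneck 5, total now 19
augment #4: 2→8→3→6 bottleneck 6, total now 25
augment #5: 2→8→5→6 bottleneck 1, total now 26
augment #6: 2→8→10→6 bottleneck 7, total now 33
augment #7: 2→8→7→0→6 bottleneck 2, total now 35
augment #8: 2→8→10→0→6 bottleneck 6, total now 41
augment #9: 2→8→10→9→6 bottleneck 6, total now 47
augment #10: 2→8→10→0→7→5→6 bottleneck 2, total now 49

Maximum flow value: 49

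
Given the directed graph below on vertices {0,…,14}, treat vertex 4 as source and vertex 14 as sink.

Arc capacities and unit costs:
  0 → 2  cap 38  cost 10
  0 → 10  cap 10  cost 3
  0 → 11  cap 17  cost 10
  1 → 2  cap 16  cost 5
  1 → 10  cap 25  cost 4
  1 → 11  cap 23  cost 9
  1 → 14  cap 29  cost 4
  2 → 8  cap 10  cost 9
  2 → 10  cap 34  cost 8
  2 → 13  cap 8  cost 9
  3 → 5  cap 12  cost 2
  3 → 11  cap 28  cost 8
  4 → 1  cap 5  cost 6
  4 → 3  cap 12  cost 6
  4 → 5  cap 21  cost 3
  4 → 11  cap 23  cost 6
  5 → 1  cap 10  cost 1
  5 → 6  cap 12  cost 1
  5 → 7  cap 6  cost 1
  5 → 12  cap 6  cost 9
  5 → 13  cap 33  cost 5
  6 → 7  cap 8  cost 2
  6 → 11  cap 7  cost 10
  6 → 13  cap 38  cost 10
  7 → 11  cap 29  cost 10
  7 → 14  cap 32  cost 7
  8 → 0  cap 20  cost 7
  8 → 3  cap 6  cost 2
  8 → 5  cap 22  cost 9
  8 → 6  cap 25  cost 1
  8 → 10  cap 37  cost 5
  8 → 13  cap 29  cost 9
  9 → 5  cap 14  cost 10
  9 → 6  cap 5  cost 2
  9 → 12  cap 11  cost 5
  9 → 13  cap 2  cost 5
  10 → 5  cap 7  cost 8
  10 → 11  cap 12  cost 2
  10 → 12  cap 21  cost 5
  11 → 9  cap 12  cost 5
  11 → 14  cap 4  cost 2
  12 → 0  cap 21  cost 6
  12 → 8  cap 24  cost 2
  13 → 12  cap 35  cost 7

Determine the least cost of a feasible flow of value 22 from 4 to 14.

shortest-cost path #1: 4→11→14 push 4 @ unit cost 8 (adds 32)
shortest-cost path #2: 4→5→1→14 push 10 @ unit cost 8 (adds 80)
shortest-cost path #3: 4→1→14 push 5 @ unit cost 10 (adds 50)
shortest-cost path #4: 4→5→7→14 push 3 @ unit cost 11 (adds 33)
total cost = 195

Minimum cost for 22 units: 195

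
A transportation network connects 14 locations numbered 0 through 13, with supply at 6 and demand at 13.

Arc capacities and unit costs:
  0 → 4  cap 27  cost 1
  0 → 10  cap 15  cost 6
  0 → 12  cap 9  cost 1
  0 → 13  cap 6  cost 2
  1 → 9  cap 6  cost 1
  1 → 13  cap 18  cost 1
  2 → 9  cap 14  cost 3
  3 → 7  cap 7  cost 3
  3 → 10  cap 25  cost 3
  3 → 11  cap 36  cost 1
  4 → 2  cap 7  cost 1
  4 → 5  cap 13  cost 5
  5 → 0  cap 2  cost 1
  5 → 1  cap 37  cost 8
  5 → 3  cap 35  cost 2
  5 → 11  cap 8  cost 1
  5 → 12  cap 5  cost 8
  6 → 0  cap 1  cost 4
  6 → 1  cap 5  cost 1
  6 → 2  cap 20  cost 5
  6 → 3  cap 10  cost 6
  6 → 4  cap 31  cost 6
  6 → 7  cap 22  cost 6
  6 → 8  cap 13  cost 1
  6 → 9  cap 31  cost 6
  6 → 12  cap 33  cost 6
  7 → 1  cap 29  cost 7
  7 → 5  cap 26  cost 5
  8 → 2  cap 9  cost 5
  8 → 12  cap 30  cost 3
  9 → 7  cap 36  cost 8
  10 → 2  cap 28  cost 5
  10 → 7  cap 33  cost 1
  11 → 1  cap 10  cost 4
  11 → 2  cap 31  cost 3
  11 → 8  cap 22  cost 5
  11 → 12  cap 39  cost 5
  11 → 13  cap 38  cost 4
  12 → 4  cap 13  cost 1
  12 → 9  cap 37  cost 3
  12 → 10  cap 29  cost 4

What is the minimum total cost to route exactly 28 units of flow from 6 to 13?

shortest-cost path #1: 6→1→13 push 5 @ unit cost 2 (adds 10)
shortest-cost path #2: 6→0→13 push 1 @ unit cost 6 (adds 6)
shortest-cost path #3: 6→3→11→13 push 10 @ unit cost 11 (adds 110)
shortest-cost path #4: 6→8→12→4→5→0→13 push 2 @ unit cost 13 (adds 26)
shortest-cost path #5: 6→7→1→13 push 10 @ unit cost 14 (adds 140)
total cost = 292

Minimum cost for 28 units: 292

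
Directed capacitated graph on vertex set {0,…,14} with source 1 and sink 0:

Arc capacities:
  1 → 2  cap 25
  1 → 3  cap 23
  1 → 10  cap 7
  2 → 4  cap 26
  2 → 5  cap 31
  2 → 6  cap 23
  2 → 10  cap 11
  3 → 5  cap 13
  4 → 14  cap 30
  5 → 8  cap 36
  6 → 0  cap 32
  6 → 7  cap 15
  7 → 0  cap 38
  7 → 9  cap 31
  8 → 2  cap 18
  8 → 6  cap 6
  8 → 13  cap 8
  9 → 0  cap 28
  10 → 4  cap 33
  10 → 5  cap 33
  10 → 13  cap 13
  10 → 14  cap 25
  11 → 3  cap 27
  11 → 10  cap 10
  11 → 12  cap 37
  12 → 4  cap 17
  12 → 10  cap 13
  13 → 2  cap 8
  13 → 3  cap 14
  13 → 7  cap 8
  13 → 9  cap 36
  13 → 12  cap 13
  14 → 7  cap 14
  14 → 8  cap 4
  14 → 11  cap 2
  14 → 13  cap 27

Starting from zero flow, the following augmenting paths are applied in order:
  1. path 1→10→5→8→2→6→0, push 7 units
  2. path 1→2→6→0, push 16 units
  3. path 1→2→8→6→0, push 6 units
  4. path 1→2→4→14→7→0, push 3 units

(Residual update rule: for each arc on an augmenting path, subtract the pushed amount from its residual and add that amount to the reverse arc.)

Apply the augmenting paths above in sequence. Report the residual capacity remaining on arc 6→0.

Residual capacity of (6,0): 3

after path 1 (1→10→5→8→2→6→0, push 7): res(6,0)=25
after path 2 (1→2→6→0, push 16): res(6,0)=9
after path 3 (1→2→8→6→0, push 6): res(6,0)=3
after path 4 (1→2→4→14→7→0, push 3): res(6,0)=3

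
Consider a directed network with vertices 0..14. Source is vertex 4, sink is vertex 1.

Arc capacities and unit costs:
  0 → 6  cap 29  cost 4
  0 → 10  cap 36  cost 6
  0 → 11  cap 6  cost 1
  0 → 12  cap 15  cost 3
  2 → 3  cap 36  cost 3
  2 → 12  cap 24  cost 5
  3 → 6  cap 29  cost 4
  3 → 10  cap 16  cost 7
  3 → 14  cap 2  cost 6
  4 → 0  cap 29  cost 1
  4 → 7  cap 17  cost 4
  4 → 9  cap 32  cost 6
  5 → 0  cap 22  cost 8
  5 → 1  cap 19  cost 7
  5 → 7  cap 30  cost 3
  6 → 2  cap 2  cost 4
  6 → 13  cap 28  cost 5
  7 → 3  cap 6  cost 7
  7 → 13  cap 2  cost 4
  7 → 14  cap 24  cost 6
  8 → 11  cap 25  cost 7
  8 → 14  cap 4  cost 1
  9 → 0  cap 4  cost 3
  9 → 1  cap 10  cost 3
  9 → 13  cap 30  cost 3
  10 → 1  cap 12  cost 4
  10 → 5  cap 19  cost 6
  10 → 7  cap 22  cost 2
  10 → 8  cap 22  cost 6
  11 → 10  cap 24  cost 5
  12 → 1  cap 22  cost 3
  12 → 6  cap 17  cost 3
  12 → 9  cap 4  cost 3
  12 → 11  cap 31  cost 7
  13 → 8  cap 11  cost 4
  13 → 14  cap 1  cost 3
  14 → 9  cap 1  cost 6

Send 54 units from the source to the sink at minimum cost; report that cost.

shortest-cost path #1: 4→0→12→1 push 15 @ unit cost 7 (adds 105)
shortest-cost path #2: 4→9→1 push 10 @ unit cost 9 (adds 90)
shortest-cost path #3: 4→0→10→1 push 12 @ unit cost 11 (adds 132)
shortest-cost path #4: 4→0→6→2→12→1 push 2 @ unit cost 17 (adds 34)
shortest-cost path #5: 4→9→0→10→5→1 push 4 @ unit cost 28 (adds 112)
shortest-cost path #6: 4→7→3→6→0→10→5→1 push 2 @ unit cost 30 (adds 60)
shortest-cost path #7: 4→7→3→10→5→1 push 4 @ unit cost 31 (adds 124)
shortest-cost path #8: 4→7→13→8→11→10→5→1 push 2 @ unit cost 37 (adds 74)
shortest-cost path #9: 4→9→13→8→11→10→5→1 push 3 @ unit cost 38 (adds 114)
total cost = 845

Minimum cost for 54 units: 845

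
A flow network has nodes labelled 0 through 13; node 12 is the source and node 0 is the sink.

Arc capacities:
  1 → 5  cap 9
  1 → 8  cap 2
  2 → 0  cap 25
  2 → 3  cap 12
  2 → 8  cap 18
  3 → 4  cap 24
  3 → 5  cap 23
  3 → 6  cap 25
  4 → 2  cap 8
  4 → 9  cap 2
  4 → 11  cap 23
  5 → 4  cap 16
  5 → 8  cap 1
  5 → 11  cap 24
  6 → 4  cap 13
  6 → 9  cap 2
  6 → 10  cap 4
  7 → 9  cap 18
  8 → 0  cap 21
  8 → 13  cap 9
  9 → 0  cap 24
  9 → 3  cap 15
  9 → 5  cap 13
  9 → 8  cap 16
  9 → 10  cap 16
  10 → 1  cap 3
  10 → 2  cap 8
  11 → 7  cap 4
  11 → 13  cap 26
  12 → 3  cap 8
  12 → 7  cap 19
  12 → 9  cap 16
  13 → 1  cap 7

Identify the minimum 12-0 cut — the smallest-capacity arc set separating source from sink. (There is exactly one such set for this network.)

augment #1: 12→9→0 push 16
augment #2: 12→7→9→0 push 8
augment #3: 12→3→4→2→0 push 8
augment #4: 12→7→9→8→0 push 10
max flow = 42; residual-reachable set from 12 gives S-side
cut edges (S→T): {(7,9), (12,3), (12,9)} total cap 42

Min-cut arcs: {(7,9), (12,3), (12,9)} (total capacity 42)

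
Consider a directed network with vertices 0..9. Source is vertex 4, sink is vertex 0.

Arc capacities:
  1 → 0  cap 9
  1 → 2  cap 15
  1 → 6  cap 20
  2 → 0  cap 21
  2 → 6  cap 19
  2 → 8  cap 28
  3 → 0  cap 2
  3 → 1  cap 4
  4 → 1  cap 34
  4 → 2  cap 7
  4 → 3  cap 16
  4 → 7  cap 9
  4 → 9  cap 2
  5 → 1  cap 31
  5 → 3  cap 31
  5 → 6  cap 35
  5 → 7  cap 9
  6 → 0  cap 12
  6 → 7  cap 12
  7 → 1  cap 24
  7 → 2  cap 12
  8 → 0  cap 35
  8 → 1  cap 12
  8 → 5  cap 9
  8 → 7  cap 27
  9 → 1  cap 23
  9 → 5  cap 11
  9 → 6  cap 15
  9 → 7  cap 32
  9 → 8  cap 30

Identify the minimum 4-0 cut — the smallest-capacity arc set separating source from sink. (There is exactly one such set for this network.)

Min-cut arcs: {(3,0), (3,1), (4,1), (4,2), (4,7), (4,9)} (total capacity 58)

augment #1: 4→1→0 push 9
augment #2: 4→2→0 push 7
augment #3: 4→3→0 push 2
augment #4: 4→1→2→0 push 14
augment #5: 4→1→6→0 push 11
augment #6: 4→9→6→0 push 1
augment #7: 4→9→8→0 push 1
augment #8: 4→7→2→8→0 push 9
augment #9: 4→3→1→2→8→0 push 1
augment #10: 4→3→1→6→9→8→0 push 1
augment #11: 4→3→1→6→7→2→8→0 push 2
max flow = 58; residual-reachable set from 4 gives S-side
cut edges (S→T): {(3,0), (3,1), (4,1), (4,2), (4,7), (4,9)} total cap 58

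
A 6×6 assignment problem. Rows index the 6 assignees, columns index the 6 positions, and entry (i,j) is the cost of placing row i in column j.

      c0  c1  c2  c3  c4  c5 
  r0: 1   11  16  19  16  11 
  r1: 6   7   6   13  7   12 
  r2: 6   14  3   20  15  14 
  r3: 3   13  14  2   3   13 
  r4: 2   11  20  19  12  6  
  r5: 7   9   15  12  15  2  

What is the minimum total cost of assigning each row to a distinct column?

Minimum assignment cost: 26

optimal assignment: row0→col0 (cost 1), row1→col4 (cost 7), row2→col2 (cost 3), row3→col3 (cost 2), row4→col1 (cost 11), row5→col5 (cost 2)
total = 1 + 7 + 3 + 2 + 11 + 2 = 26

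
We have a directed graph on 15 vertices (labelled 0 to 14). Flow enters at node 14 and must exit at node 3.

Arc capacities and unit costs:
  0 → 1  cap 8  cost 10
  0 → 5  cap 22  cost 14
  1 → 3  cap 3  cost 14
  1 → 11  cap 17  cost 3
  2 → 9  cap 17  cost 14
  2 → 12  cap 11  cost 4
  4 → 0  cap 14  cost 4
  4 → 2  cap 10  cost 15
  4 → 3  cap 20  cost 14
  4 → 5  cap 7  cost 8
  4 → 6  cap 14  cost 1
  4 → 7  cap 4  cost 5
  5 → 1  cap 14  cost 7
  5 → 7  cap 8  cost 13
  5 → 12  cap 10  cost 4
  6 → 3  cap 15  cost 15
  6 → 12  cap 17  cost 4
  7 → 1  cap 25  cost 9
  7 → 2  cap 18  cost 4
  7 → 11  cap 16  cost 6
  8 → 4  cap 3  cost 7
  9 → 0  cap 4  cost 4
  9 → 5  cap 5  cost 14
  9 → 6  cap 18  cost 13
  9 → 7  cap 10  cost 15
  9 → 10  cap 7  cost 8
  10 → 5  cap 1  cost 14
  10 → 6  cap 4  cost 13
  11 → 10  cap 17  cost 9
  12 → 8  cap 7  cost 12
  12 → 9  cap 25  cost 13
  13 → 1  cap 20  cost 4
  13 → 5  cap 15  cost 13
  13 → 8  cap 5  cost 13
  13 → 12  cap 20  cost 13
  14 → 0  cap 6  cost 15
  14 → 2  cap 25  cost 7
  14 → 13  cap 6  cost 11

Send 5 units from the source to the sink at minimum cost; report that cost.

Minimum cost for 5 units: 175

shortest-cost path #1: 14→13→1→3 push 3 @ unit cost 29 (adds 87)
shortest-cost path #2: 14→2→12→8→4→3 push 2 @ unit cost 44 (adds 88)
total cost = 175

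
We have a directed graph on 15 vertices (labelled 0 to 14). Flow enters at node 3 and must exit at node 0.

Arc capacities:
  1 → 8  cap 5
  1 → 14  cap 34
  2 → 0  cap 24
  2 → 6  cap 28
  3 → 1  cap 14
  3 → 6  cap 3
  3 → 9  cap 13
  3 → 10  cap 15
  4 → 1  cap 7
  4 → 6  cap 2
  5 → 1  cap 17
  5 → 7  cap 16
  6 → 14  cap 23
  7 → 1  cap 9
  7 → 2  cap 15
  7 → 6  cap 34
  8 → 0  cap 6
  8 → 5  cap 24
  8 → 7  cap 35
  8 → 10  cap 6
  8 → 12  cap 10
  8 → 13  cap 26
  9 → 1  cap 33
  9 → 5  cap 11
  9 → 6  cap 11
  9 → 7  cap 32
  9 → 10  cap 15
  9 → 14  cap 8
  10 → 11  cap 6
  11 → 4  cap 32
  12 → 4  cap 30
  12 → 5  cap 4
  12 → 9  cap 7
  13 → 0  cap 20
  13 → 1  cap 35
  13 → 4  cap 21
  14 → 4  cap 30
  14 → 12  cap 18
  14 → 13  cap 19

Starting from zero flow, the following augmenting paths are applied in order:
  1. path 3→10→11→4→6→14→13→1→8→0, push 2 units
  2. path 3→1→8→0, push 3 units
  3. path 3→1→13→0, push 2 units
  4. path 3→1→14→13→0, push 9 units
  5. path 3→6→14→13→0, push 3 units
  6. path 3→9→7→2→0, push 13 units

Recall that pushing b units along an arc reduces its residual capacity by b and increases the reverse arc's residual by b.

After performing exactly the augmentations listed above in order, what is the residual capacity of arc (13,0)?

Residual capacity of (13,0): 6

after path 1 (3→10→11→4→6→14→13→1→8→0, push 2): res(13,0)=20
after path 2 (3→1→8→0, push 3): res(13,0)=20
after path 3 (3→1→13→0, push 2): res(13,0)=18
after path 4 (3→1→14→13→0, push 9): res(13,0)=9
after path 5 (3→6→14→13→0, push 3): res(13,0)=6
after path 6 (3→9→7→2→0, push 13): res(13,0)=6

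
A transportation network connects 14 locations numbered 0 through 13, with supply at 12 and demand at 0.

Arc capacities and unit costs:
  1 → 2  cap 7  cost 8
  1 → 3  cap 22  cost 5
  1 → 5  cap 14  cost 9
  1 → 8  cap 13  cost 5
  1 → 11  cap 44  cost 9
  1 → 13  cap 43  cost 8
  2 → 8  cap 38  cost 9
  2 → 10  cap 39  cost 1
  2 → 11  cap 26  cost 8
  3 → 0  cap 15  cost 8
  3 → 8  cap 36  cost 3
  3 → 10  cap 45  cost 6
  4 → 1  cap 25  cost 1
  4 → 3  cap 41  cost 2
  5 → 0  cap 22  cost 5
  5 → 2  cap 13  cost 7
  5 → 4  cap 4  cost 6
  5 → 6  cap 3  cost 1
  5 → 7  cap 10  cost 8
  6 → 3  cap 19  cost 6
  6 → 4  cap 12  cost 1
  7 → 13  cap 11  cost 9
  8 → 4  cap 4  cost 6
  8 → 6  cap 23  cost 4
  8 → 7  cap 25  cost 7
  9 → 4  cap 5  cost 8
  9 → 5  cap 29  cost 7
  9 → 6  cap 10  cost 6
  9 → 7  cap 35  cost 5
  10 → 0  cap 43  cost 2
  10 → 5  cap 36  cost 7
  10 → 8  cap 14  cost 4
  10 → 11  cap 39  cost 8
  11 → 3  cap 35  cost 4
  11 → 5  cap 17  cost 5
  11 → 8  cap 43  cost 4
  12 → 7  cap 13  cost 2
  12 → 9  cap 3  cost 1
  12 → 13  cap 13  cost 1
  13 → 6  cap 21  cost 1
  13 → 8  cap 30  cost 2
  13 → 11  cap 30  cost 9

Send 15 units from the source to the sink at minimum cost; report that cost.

shortest-cost path #1: 12→9→5→0 push 3 @ unit cost 13 (adds 39)
shortest-cost path #2: 12→13→6→4→3→0 push 12 @ unit cost 13 (adds 156)
total cost = 195

Minimum cost for 15 units: 195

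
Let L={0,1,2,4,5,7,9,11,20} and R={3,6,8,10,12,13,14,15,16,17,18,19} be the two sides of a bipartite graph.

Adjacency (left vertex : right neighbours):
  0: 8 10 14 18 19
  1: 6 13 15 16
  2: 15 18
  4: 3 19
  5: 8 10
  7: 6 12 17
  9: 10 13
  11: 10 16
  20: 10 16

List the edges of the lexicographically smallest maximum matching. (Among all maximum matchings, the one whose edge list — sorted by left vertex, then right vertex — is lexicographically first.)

Lex-smallest maximum matching: {(0,14), (1,6), (2,15), (4,3), (5,8), (7,12), (9,13), (11,10), (20,16)}

|M| = 9 (so the lex-smallest maximum matching has 9 edges)
process left vertices in ascending order; for each, take the smallest-labelled available neighbour that still permits 9 edges overall, or leave it unmatched if none does
lex-smallest matching: {0-14, 1-6, 2-15, 4-3, 5-8, 7-12, 9-13, 11-10, 20-16}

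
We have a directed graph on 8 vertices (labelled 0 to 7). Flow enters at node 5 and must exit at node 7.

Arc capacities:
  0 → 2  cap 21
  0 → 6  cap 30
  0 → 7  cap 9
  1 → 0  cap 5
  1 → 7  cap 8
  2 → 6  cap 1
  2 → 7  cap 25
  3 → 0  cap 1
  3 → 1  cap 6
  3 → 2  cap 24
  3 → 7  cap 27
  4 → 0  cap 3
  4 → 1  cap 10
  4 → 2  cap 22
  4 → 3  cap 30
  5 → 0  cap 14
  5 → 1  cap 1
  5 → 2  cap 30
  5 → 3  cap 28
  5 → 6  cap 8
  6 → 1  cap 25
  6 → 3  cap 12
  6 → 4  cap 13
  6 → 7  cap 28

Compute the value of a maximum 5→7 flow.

augment #1: 5→0→7 bottleneck 9, total now 9
augment #2: 5→1→7 bottleneck 1, total now 10
augment #3: 5→2→7 bottleneck 25, total now 35
augment #4: 5→3→7 bottleneck 27, total now 62
augment #5: 5→6→7 bottleneck 8, total now 70
augment #6: 5→0→6→7 bottleneck 5, total now 75
augment #7: 5→2→6→7 bottleneck 1, total now 76
augment #8: 5→3→1→7 bottleneck 1, total now 77

Maximum flow value: 77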